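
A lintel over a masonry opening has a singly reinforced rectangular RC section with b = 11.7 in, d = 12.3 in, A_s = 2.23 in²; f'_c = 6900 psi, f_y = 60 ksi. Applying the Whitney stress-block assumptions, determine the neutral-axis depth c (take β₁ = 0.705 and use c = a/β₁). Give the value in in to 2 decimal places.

c ≈ 2.77 in

T = A_s f_y = 2.23 × 60 = 133.8 kips.
a = T/(0.85 f'_c b) = 133.8/(0.85 × 6.9 × 11.7) = 1.9499 in.
With β₁ = 0.705, c = a/β₁ = 1.9499/0.705 = 2.77 in.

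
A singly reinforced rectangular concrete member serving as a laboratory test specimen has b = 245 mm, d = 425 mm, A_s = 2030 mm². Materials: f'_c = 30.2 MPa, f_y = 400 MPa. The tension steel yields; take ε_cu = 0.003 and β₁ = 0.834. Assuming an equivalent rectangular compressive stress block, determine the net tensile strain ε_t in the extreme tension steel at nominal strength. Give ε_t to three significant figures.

ε_t ≈ 0.00524

a = A_s f_y/(0.85 f'_c b) = 129.11 mm.
β₁ = 0.834, so c = a/β₁ = 129.11/0.834 = 154.81 mm.
From the linear strain diagram with ε_cu = 0.003: ε_t = 0.003 (d − c)/c = 0.003 × (425 − 154.81)/154.81 = 0.00524.
Since ε_t ≥ 0.005, the section is tension-controlled.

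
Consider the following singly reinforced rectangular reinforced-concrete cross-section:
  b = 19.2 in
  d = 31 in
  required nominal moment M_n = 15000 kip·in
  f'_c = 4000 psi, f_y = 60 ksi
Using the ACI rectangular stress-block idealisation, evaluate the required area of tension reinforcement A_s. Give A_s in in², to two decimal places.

From M_n = 0.85 f'_c a b (d − a/2):
a = d − √(d² − 2M_n/(0.85 f'_c b)) = 31 − √(31² − 2 × 15000/(0.85 × 4 × 19.2)) = 8.607 in.
A_s = 0.85 f'_c a b / f_y = 0.85 × 4 × 8.607 × 19.2 / 60 = 9.364 in².

A_s ≈ 9.36 in²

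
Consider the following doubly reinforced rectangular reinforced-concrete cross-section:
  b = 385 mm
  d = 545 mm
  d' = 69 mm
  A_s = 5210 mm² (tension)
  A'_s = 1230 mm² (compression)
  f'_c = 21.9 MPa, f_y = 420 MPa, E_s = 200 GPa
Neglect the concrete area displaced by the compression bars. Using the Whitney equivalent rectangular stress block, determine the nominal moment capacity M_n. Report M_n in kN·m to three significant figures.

Assume both tension and compression steel yield.
Net tension couple steel: A_s − A'_s = 3980 mm².
a = (A_s − A'_s) f_y / (0.85 f'_c b) = 1671600/(0.85 × 21.9 × 385) = 233.24 mm.
c = a/β₁ = 233.24/0.85 = 274.40 mm; ε'_s = 0.003(c − d')/c = 0.0022 ≥ f_y/E_s = 0.0021, so compression steel does yield.
M_n = (A_s − A'_s) f_y (d − a/2) + A'_s f_y (d − d') = [1671600 × (545 − 116.62) + 516600 × (545 − 69)] × 10⁻⁶ = 716.08 + 245.90 = 961.98 kN·m.

M_n ≈ 962 kN·m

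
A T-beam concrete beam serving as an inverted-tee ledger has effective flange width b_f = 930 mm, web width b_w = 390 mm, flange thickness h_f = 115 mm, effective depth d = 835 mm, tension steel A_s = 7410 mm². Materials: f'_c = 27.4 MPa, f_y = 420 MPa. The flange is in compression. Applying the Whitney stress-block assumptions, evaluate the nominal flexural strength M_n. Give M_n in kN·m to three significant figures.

M_n ≈ 2360 kN·m

Tension: T = A_s f_y = 7410 × 420 = 3112200 N.
Try a within the flange: a = T/(0.85 f'_c b_f) = 3112200/(0.85 × 27.4 × 930) = 143.69 mm.
a = 143.69 > h_f = 115 mm: the block extends into the web. Split into flange-overhang and web parts.
C_f = 0.85 f'_c (b_f − b_w) h_f = 0.85 × 27.4 × (930 − 390) × 115 = 1446309 N.
Remaining web compression depth: a_w = (T − C_f)/(0.85 f'_c b_w) = (3112200 − 1446309)/(0.85 × 27.4 × 390) = 183.41 mm.
M_n = C_f(d − h_f/2) + (T − C_f)(d − a_w/2) = 1446309 × (835 − 57.5) + 1665891 × (835 − 91.705) = 1124.51 + 1238.25 = 2362.76 × 10⁶ N·mm.
M_n = 2362.76 kN·m.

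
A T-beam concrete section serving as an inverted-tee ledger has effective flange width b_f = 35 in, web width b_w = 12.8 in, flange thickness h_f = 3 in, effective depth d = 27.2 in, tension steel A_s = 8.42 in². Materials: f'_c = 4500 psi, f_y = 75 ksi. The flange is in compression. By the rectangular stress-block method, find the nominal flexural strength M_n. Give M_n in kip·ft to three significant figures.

M_n ≈ 1280 kip·ft

Tension: T = A_s f_y = 8.42 × 75 = 631.5 kips.
Try a within the flange: a = T/(0.85 f'_c b_f) = 631.5/(0.85 × 4.5 × 35) = 4.717 in.
a = 4.717 > h_f = 3 in: the block extends into the web. Split into flange-overhang and web parts.
C_f = 0.85 f'_c (b_f − b_w) h_f = 0.85 × 4.5 × (35 − 12.8) × 3 = 254.7 kips.
Remaining web compression depth: a_w = (T − C_f)/(0.85 f'_c b_w) = (631.5 − 254.7)/(0.85 × 4.5 × 12.8) = 7.696 in.
M_n = C_f(d − h_f/2) + (T − C_f)(d − a_w/2) = 254.7 × (27.2 − 1.5) + 376.8 × (27.2 − 3.848) = 6545.8 + 8799.0 = 15344.8 kip·in.
M_n = 15344.8/12 = 1278.73 kip·ft.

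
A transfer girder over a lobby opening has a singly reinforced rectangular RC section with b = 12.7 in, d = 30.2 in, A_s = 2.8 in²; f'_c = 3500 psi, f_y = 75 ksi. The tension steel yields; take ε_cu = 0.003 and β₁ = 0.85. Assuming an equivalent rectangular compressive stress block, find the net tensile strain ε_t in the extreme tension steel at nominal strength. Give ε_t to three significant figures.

ε_t ≈ 0.0109

a = A_s f_y/(0.85 f'_c b) = 5.558 in.
β₁ = 0.85, so c = a/β₁ = 5.558/0.85 = 6.539 in.
From the linear strain diagram with ε_cu = 0.003: ε_t = 0.003 (d − c)/c = 0.003 × (30.2 − 6.539)/6.539 = 0.0109.
Since ε_t ≥ 0.005, the section is tension-controlled.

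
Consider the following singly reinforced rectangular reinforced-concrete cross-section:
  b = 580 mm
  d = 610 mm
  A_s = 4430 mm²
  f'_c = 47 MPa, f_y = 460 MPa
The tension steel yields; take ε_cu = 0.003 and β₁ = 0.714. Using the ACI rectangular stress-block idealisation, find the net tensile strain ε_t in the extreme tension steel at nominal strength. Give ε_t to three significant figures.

ε_t ≈ 0.0119

a = A_s f_y/(0.85 f'_c b) = 87.95 mm.
β₁ = 0.714, so c = a/β₁ = 87.95/0.714 = 123.18 mm.
From the linear strain diagram with ε_cu = 0.003: ε_t = 0.003 (d − c)/c = 0.003 × (610 − 123.18)/123.18 = 0.0119.
Since ε_t ≥ 0.005, the section is tension-controlled.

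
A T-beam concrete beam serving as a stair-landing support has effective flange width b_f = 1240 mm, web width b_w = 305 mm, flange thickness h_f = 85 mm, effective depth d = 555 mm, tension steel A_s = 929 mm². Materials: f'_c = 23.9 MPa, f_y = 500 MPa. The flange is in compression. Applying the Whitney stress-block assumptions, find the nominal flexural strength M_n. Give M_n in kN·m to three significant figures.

M_n ≈ 254 kN·m

Tension: T = A_s f_y = 929 × 500 = 464500 N.
Try a within the flange: a = T/(0.85 f'_c b_f) = 464500/(0.85 × 23.9 × 1240) = 18.44 mm.
Since a = 18.44 ≤ h_f = 85 mm, the stress block lies entirely in the flange; analyse as a rectangular beam of width b_f.
M_n = T(d − a/2) = 464500 × (555 − 9.22) = 253.51 × 10⁶ N·mm.
M_n = 253.51 kN·m.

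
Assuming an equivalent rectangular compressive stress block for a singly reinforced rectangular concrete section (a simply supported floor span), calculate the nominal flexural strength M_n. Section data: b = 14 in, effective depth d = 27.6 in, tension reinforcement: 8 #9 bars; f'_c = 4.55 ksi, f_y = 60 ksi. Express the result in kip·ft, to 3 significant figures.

M_n ≈ 927 kip·ft

A_s = 8 × 1 = 8 in².
T = A_s f_y = 8 × 60 = 480 kips.
a = T/(0.85 f'_c b) = 480/(0.85 × 4.55 × 14) = 8.865 in.
M_n = T(d − a/2) = 480 × (27.6 − 4.4325) = 11120.4 kip·in = 11120.4/12 = 926.70 kip·ft.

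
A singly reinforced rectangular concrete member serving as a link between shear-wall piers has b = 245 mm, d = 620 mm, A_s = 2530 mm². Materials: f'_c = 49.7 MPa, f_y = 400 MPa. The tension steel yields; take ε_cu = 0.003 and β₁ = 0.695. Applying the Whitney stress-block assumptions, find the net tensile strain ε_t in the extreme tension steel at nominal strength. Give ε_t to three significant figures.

a = A_s f_y/(0.85 f'_c b) = 97.78 mm.
β₁ = 0.695, so c = a/β₁ = 97.78/0.695 = 140.69 mm.
From the linear strain diagram with ε_cu = 0.003: ε_t = 0.003 (d − c)/c = 0.003 × (620 − 140.69)/140.69 = 0.0102.
Since ε_t ≥ 0.005, the section is tension-controlled.

ε_t ≈ 0.0102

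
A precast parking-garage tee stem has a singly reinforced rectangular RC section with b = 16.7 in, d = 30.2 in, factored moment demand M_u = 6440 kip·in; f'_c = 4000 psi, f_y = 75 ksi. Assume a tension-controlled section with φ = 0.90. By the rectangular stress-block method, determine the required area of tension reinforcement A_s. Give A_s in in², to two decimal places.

A_s ≈ 3.41 in²

M_n = M_u/φ = 6440/0.90 = 7155.56 kip·in.
From M_n = 0.85 f'_c a b (d − a/2):
a = d − √(d² − 2M_n/(0.85 f'_c b)) = 30.2 − √(30.2² − 2 × 7155.56/(0.85 × 4 × 16.7)) = 4.510 in.
A_s = 0.85 f'_c a b / f_y = 0.85 × 4 × 4.510 × 16.7 / 75 = 3.414 in².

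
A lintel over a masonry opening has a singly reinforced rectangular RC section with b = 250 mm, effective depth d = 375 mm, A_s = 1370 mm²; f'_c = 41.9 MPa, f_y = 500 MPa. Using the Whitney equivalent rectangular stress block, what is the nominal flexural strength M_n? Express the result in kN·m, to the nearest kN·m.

M_n ≈ 231 kN·m

T = A_s f_y = 1370 × 500 = 685000 N = 685 kN.
From C = T: a = T/(0.85 f'_c b) = 685000/(0.85 × 41.9 × 250) = 76.93 mm.
M_n = T(d − a/2) = 685 kN × (375 − 38.465) mm = 230.53 kN·m.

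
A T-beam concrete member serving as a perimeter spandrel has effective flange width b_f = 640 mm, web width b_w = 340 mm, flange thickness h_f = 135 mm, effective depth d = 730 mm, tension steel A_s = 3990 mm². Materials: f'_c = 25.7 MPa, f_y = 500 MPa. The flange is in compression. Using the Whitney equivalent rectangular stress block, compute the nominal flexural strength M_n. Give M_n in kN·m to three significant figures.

M_n ≈ 1310 kN·m

Tension: T = A_s f_y = 3990 × 500 = 1995000 N.
Try a within the flange: a = T/(0.85 f'_c b_f) = 1995000/(0.85 × 25.7 × 640) = 142.70 mm.
a = 142.70 > h_f = 135 mm: the block extends into the web. Split into flange-overhang and web parts.
C_f = 0.85 f'_c (b_f − b_w) h_f = 0.85 × 25.7 × (640 − 340) × 135 = 884723 N.
Remaining web compression depth: a_w = (T − C_f)/(0.85 f'_c b_w) = (1995000 − 884723)/(0.85 × 25.7 × 340) = 149.49 mm.
M_n = C_f(d − h_f/2) + (T − C_f)(d − a_w/2) = 884723 × (730 − 67.5) + 1110277 × (730 − 74.745) = 586.13 + 727.51 = 1313.64 × 10⁶ N·mm.
M_n = 1313.64 kN·m.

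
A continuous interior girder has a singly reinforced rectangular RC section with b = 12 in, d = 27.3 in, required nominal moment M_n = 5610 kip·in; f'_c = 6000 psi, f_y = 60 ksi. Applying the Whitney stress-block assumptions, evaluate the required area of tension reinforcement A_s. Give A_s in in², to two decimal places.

A_s ≈ 3.67 in²

From M_n = 0.85 f'_c a b (d − a/2):
a = d − √(d² − 2M_n/(0.85 f'_c b)) = 27.3 − √(27.3² − 2 × 5610/(0.85 × 6 × 12)) = 3.594 in.
A_s = 0.85 f'_c a b / f_y = 0.85 × 6 × 3.594 × 12 / 60 = 3.666 in².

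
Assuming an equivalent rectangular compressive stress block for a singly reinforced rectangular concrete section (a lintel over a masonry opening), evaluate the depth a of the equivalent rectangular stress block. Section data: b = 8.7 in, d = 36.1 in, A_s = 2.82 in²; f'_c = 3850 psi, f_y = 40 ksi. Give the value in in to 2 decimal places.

T = A_s f_y = 2.82 × 40 = 112.8 kips.
a = T/(0.85 f'_c b) = 112.8/(0.85 × 3.85 × 8.7) = 3.96 in.

a ≈ 3.96 in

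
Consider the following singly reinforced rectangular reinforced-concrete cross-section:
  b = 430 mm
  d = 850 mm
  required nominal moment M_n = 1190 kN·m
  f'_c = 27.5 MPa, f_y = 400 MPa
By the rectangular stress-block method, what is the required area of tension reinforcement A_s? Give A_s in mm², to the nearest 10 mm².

A_s ≈ 3850 mm²

With M_n = 0.85 f'_c a b (d − a/2), solve the quadratic for a:
a = d − √(d² − 2M_n/(0.85 f'_c b)) = 850 − √(850² − 2 × 1190×10⁶/(0.85 × 27.5 × 430)) = 153.07 mm.
A_s = 0.85 f'_c a b / f_y = 0.85 × 27.5 × 153.07 × 430 / 400 = 3846.4 mm².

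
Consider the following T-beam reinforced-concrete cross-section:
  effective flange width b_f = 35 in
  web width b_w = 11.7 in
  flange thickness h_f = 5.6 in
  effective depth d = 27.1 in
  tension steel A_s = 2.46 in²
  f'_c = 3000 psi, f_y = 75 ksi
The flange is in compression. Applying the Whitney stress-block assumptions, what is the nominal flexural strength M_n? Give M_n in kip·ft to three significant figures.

M_n ≈ 401 kip·ft

Tension: T = A_s f_y = 2.46 × 75 = 184.5 kips.
Try a within the flange: a = T/(0.85 f'_c b_f) = 184.5/(0.85 × 3 × 35) = 2.067 in.
Since a = 2.067 ≤ h_f = 5.6 in, the stress block lies entirely in the flange; analyse as a rectangular beam of width b_f.
M_n = T(d − a/2) = 184.5 × (27.1 − 1.0335) = 4809.3 kip·in.
M_n = 4809.3/12 = 400.78 kip·ft.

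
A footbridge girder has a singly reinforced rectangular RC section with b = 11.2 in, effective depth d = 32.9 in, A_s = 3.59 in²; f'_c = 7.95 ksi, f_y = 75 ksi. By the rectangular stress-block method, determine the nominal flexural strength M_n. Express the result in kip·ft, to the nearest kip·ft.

T = A_s f_y = 3.59 × 75 = 269.25 kips.
a = T/(0.85 f'_c b) = 269.25/(0.85 × 7.95 × 11.2) = 3.558 in.
M_n = T(d − a/2) = 269.25 × (32.9 − 1.779) = 8379.3 kip·in = 8379.3/12 = 698.28 kip·ft.

M_n ≈ 698 kip·ft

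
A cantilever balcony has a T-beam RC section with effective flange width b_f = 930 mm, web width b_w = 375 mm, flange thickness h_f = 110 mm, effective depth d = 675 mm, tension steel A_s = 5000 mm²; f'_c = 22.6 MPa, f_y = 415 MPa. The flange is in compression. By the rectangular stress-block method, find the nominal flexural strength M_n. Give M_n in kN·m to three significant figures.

M_n ≈ 1280 kN·m

Tension: T = A_s f_y = 5000 × 415 = 2075000 N.
Try a within the flange: a = T/(0.85 f'_c b_f) = 2075000/(0.85 × 22.6 × 930) = 116.15 mm.
a = 116.15 > h_f = 110 mm: the block extends into the web. Split into flange-overhang and web parts.
C_f = 0.85 f'_c (b_f − b_w) h_f = 0.85 × 22.6 × (930 − 375) × 110 = 1172771 N.
Remaining web compression depth: a_w = (T − C_f)/(0.85 f'_c b_w) = (2075000 − 1172771)/(0.85 × 22.6 × 375) = 125.24 mm.
M_n = C_f(d − h_f/2) + (T − C_f)(d − a_w/2) = 1172771 × (675 − 55) + 902229 × (675 − 62.62) = 727.12 + 552.51 = 1279.63 × 10⁶ N·mm.
M_n = 1279.63 kN·m.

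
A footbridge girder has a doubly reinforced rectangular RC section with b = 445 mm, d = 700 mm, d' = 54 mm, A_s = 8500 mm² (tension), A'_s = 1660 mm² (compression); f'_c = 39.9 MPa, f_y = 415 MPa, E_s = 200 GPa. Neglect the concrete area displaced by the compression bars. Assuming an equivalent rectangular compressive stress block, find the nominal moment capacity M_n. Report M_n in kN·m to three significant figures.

M_n ≈ 2170 kN·m

Assume both tension and compression steel yield.
Net tension couple steel: A_s − A'_s = 6840 mm².
a = (A_s − A'_s) f_y / (0.85 f'_c b) = 2838600/(0.85 × 39.9 × 445) = 188.08 mm.
c = a/β₁ = 188.08/0.765 = 245.86 mm; ε'_s = 0.003(c − d')/c = 0.0023 ≥ f_y/E_s = 0.0021, so compression steel does yield.
M_n = (A_s − A'_s) f_y (d − a/2) + A'_s f_y (d − d') = [2838600 × (700 − 94.04) + 688900 × (700 − 54)] × 10⁻⁶ = 1720.08 + 445.03 = 2165.11 kN·m.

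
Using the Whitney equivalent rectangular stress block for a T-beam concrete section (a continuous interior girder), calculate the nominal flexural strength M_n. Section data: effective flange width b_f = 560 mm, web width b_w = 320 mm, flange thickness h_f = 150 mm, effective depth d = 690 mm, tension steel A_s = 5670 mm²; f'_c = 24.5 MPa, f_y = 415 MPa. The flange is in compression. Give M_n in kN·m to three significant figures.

M_n ≈ 1370 kN·m

Tension: T = A_s f_y = 5670 × 415 = 2353050 N.
Try a within the flange: a = T/(0.85 f'_c b_f) = 2353050/(0.85 × 24.5 × 560) = 201.77 mm.
a = 201.77 > h_f = 150 mm: the block extends into the web. Split into flange-overhang and web parts.
C_f = 0.85 f'_c (b_f − b_w) h_f = 0.85 × 24.5 × (560 − 320) × 150 = 749700 N.
Remaining web compression depth: a_w = (T − C_f)/(0.85 f'_c b_w) = (2353050 − 749700)/(0.85 × 24.5 × 320) = 240.60 mm.
M_n = C_f(d − h_f/2) + (T − C_f)(d − a_w/2) = 749700 × (690 − 75) + 1603350 × (690 − 120.3) = 461.07 + 913.43 = 1374.50 × 10⁶ N·mm.
M_n = 1374.50 kN·m.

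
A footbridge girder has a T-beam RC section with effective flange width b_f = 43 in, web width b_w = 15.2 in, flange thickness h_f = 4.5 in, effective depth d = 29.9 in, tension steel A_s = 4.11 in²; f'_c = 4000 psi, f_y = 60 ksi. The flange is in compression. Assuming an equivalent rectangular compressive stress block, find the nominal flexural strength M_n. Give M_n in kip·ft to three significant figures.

Tension: T = A_s f_y = 4.11 × 60 = 246.6 kips.
Try a within the flange: a = T/(0.85 f'_c b_f) = 246.6/(0.85 × 4 × 43) = 1.687 in.
Since a = 1.687 ≤ h_f = 4.5 in, the stress block lies entirely in the flange; analyse as a rectangular beam of width b_f.
M_n = T(d − a/2) = 246.6 × (29.9 − 0.8435) = 7165.3 kip·in.
M_n = 7165.3/12 = 597.11 kip·ft.

M_n ≈ 597 kip·ft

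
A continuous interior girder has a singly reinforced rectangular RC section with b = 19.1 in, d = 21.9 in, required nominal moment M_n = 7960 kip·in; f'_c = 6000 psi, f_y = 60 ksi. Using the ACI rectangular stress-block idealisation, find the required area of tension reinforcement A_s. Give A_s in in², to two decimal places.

A_s ≈ 6.69 in²

From M_n = 0.85 f'_c a b (d − a/2):
a = d − √(d² − 2M_n/(0.85 f'_c b)) = 21.9 − √(21.9² − 2 × 7960/(0.85 × 6 × 19.1)) = 4.119 in.
A_s = 0.85 f'_c a b / f_y = 0.85 × 6 × 4.119 × 19.1 / 60 = 6.687 in².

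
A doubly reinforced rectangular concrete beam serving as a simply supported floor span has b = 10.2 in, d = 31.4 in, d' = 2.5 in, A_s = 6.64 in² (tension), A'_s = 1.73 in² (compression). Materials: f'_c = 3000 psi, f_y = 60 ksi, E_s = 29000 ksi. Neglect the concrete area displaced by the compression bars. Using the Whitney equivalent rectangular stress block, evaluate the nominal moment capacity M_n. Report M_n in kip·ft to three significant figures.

M_n ≈ 882 kip·ft

Assume both steels yield.
a = (A_s − A'_s) f_y/(0.85 f'_c b) = (6.64 − 1.73) × 60/(0.85 × 3 × 10.2) = 11.326 in.
c = a/β₁ = 11.326/0.85 = 13.325 in; ε'_s = 0.003(c − d')/c = 0.0024 ≥ ε_y = 0.0021, so the compression steel yields.
M_n = (A_s − A'_s) f_y (d − a/2) + A'_s f_y (d − d') = 294.6 × (31.4 − 5.663) + 103.8 × (31.4 − 2.5) = 7582.1 + 2999.8 = 10581.9 kip·in = 10581.9/12 = 881.83 kip·ft.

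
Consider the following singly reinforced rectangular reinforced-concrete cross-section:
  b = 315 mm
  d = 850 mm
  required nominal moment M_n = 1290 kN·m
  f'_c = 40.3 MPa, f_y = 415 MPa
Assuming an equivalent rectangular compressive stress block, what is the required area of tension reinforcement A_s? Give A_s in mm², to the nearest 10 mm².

With M_n = 0.85 f'_c a b (d − a/2), solve the quadratic for a:
a = d − √(d² − 2M_n/(0.85 f'_c b)) = 850 − √(850² − 2 × 1290×10⁶/(0.85 × 40.3 × 315)) = 154.73 mm.
A_s = 0.85 f'_c a b / f_y = 0.85 × 40.3 × 154.73 × 315 / 415 = 4023.1 mm².

A_s ≈ 4020 mm²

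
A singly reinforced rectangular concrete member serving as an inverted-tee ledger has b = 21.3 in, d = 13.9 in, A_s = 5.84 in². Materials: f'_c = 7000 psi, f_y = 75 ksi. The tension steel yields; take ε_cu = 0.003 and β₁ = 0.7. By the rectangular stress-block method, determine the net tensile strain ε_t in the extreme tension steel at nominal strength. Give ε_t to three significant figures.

ε_t ≈ 0.00545

a = A_s f_y/(0.85 f'_c b) = 3.456 in.
β₁ = 0.7, so c = a/β₁ = 3.456/0.7 = 4.937 in.
From the linear strain diagram with ε_cu = 0.003: ε_t = 0.003 (d − c)/c = 0.003 × (13.9 − 4.937)/4.937 = 0.00545.
Since ε_t ≥ 0.005, the section is tension-controlled.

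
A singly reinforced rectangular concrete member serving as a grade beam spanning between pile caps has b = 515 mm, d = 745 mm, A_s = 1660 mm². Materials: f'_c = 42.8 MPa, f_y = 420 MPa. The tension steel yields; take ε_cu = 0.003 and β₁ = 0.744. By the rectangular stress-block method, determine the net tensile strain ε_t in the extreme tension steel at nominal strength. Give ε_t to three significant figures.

ε_t ≈ 0.0417

a = A_s f_y/(0.85 f'_c b) = 37.21 mm.
β₁ = 0.744, so c = a/β₁ = 37.21/0.744 = 50.01 mm.
From the linear strain diagram with ε_cu = 0.003: ε_t = 0.003 (d − c)/c = 0.003 × (745 − 50.01)/50.01 = 0.0417.
Since ε_t ≥ 0.005, the section is tension-controlled.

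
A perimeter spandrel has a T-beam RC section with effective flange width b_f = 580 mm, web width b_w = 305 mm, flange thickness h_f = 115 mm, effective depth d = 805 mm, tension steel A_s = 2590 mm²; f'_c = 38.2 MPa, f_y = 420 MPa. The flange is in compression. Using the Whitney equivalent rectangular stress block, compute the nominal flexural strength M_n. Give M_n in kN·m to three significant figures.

Tension: T = A_s f_y = 2590 × 420 = 1087800 N.
Try a within the flange: a = T/(0.85 f'_c b_f) = 1087800/(0.85 × 38.2 × 580) = 57.76 mm.
Since a = 57.76 ≤ h_f = 115 mm, the stress block lies entirely in the flange; analyse as a rectangular beam of width b_f.
M_n = T(d − a/2) = 1087800 × (805 − 28.88) = 844.26 × 10⁶ N·mm.
M_n = 844.26 kN·m.

M_n ≈ 844 kN·m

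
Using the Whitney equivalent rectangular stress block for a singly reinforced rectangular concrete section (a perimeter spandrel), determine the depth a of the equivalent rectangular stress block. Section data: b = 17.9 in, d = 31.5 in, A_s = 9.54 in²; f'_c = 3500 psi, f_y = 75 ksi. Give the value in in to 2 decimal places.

T = A_s f_y = 9.54 × 75 = 715.5 kips.
a = T/(0.85 f'_c b) = 715.5/(0.85 × 3.5 × 17.9) = 13.44 in.

a ≈ 13.44 in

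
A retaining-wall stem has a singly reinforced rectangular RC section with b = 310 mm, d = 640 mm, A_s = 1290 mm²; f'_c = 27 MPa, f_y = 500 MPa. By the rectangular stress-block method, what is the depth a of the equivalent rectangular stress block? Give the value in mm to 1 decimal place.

a ≈ 90.7 mm

T = A_s f_y = 1290 × 500 = 645000 N = 645 kN.
Setting C = 0.85 f'_c a b equal to T: a = 645000/(0.85 × 27 × 310) = 90.7 mm.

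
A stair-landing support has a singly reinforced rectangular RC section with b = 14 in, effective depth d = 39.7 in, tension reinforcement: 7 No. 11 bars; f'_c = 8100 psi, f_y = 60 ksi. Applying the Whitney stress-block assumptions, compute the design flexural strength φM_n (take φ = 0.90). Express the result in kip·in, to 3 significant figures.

A_s = 7 × 1.56 = 10.92 in².
T = A_s f_y = 10.92 × 60 = 655.2 kips.
a = T/(0.85 f'_c b) = 655.2/(0.85 × 8.1 × 14) = 6.797 in.
M_n = T(d − a/2) = 655.2 × (39.7 − 3.3985) = 23784.7 kip·in.
φM_n = 0.90 × 23784.7 = 21406.2 kip·in.

φM_n ≈ 21400 kip·in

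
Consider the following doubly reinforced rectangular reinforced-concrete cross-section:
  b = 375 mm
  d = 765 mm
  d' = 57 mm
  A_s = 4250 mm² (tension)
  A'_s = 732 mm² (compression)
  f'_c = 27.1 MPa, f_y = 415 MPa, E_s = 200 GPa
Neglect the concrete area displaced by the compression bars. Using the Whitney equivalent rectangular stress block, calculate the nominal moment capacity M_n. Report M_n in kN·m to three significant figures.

M_n ≈ 1210 kN·m

Assume both tension and compression steel yield.
Net tension couple steel: A_s − A'_s = 3518 mm².
a = (A_s − A'_s) f_y / (0.85 f'_c b) = 1459970/(0.85 × 27.1 × 375) = 169.01 mm.
c = a/β₁ = 169.01/0.85 = 198.84 mm; ε'_s = 0.003(c − d')/c = 0.0021 ≥ f_y/E_s = 0.0021, so compression steel does yield.
M_n = (A_s − A'_s) f_y (d − a/2) + A'_s f_y (d − d') = [1459970 × (765 − 84.505) + 303780 × (765 − 57)] × 10⁻⁶ = 993.50 + 215.08 = 1208.58 kN·m.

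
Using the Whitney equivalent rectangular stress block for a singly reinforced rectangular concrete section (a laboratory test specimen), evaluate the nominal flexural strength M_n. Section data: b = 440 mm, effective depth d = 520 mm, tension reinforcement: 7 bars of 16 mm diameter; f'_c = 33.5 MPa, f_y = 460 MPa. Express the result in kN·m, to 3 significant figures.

A_s = 7 × 201 = 1407 mm².
T = A_s f_y = 1407 × 460 = 647220 N = 647.22 kN.
From C = T: a = T/(0.85 f'_c b) = 647220/(0.85 × 33.5 × 440) = 51.66 mm.
M_n = T(d − a/2) = 647.22 kN × (520 − 25.83) mm = 319.84 kN·m.

M_n ≈ 320 kN·m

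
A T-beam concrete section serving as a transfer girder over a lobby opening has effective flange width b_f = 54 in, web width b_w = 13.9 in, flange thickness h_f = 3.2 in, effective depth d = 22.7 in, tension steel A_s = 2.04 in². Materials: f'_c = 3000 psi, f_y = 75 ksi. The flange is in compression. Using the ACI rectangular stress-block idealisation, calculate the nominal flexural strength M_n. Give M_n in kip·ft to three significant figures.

M_n ≈ 282 kip·ft

Tension: T = A_s f_y = 2.04 × 75 = 153 kips.
Try a within the flange: a = T/(0.85 f'_c b_f) = 153/(0.85 × 3 × 54) = 1.111 in.
Since a = 1.111 ≤ h_f = 3.2 in, the stress block lies entirely in the flange; analyse as a rectangular beam of width b_f.
M_n = T(d − a/2) = 153 × (22.7 − 0.5555) = 3388.1 kip·in.
M_n = 3388.1/12 = 282.34 kip·ft.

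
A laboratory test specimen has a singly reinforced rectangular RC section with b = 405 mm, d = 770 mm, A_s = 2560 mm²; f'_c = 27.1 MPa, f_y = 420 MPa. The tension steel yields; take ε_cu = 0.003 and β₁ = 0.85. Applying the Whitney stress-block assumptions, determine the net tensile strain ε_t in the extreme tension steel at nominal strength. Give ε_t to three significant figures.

ε_t ≈ 0.0140

a = A_s f_y/(0.85 f'_c b) = 115.25 mm.
β₁ = 0.85, so c = a/β₁ = 115.25/0.85 = 135.59 mm.
From the linear strain diagram with ε_cu = 0.003: ε_t = 0.003 (d − c)/c = 0.003 × (770 − 135.59)/135.59 = 0.0140.
Since ε_t ≥ 0.005, the section is tension-controlled.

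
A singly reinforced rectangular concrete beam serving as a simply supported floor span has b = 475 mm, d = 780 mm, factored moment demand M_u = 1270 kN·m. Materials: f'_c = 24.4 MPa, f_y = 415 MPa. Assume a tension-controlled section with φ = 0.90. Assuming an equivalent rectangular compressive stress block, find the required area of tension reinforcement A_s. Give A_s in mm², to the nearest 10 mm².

A_s ≈ 5050 mm²

M_n = M_u/φ = 1270/0.90 = 1411.11 kN·m.
With M_n = 0.85 f'_c a b (d − a/2), solve the quadratic for a:
a = d − √(d² − 2M_n/(0.85 f'_c b)) = 780 − √(780² − 2 × 1411.11×10⁶/(0.85 × 24.4 × 475)) = 212.62 mm.
A_s = 0.85 f'_c a b / f_y = 0.85 × 24.4 × 212.62 × 475 / 415 = 5047.3 mm².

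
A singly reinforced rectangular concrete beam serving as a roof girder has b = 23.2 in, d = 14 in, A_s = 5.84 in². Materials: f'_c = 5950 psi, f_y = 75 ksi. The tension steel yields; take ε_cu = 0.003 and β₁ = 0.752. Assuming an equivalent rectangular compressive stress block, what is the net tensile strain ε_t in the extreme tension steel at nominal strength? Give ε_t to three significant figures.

a = A_s f_y/(0.85 f'_c b) = 3.733 in.
β₁ = 0.752, so c = a/β₁ = 3.733/0.752 = 4.964 in.
From the linear strain diagram with ε_cu = 0.003: ε_t = 0.003 (d − c)/c = 0.003 × (14 − 4.964)/4.964 = 0.00546.
Since ε_t ≥ 0.005, the section is tension-controlled.

ε_t ≈ 0.00546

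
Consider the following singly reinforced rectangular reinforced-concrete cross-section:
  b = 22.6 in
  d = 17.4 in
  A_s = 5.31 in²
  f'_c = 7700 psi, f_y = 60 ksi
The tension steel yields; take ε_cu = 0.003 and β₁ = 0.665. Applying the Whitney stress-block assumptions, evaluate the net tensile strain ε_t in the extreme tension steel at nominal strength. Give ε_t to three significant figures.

ε_t ≈ 0.0131

a = A_s f_y/(0.85 f'_c b) = 2.154 in.
β₁ = 0.665, so c = a/β₁ = 2.154/0.665 = 3.239 in.
From the linear strain diagram with ε_cu = 0.003: ε_t = 0.003 (d − c)/c = 0.003 × (17.4 − 3.239)/3.239 = 0.0131.
Since ε_t ≥ 0.005, the section is tension-controlled.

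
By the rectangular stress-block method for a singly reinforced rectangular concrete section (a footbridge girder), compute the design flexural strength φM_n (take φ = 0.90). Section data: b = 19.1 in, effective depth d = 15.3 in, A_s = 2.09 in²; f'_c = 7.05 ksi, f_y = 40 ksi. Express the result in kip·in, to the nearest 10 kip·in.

φM_n ≈ 1120 kip·in

T = A_s f_y = 2.09 × 40 = 83.6 kips.
a = T/(0.85 f'_c b) = 83.6/(0.85 × 7.05 × 19.1) = 0.730 in.
M_n = T(d − a/2) = 83.6 × (15.3 − 0.365) = 1248.6 kip·in.
φM_n = 0.90 × 1248.6 = 1123.7 kip·in.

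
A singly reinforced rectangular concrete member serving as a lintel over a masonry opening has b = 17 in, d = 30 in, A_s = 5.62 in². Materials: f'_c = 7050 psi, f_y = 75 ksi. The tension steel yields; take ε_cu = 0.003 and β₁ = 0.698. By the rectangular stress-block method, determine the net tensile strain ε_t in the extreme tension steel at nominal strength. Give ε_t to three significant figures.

ε_t ≈ 0.0122

a = A_s f_y/(0.85 f'_c b) = 4.138 in.
β₁ = 0.698, so c = a/β₁ = 4.138/0.698 = 5.928 in.
From the linear strain diagram with ε_cu = 0.003: ε_t = 0.003 (d − c)/c = 0.003 × (30 − 5.928)/5.928 = 0.0122.
Since ε_t ≥ 0.005, the section is tension-controlled.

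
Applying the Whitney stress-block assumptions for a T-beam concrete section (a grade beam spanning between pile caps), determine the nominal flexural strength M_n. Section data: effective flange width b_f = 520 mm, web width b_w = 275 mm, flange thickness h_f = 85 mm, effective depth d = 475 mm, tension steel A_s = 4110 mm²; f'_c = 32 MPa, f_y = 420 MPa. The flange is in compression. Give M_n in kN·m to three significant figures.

Tension: T = A_s f_y = 4110 × 420 = 1726200 N.
Try a within the flange: a = T/(0.85 f'_c b_f) = 1726200/(0.85 × 32 × 520) = 122.04 mm.
a = 122.04 > h_f = 85 mm: the block extends into the web. Split into flange-overhang and web parts.
C_f = 0.85 f'_c (b_f − b_w) h_f = 0.85 × 32 × (520 − 275) × 85 = 566440 N.
Remaining web compression depth: a_w = (T − C_f)/(0.85 f'_c b_w) = (1726200 − 566440)/(0.85 × 32 × 275) = 155.05 mm.
M_n = C_f(d − h_f/2) + (T − C_f)(d − a_w/2) = 566440 × (475 − 42.5) + 1159760 × (475 − 77.525) = 244.99 + 460.98 = 705.97 × 10⁶ N·mm.
M_n = 705.97 kN·m.

M_n ≈ 706 kN·m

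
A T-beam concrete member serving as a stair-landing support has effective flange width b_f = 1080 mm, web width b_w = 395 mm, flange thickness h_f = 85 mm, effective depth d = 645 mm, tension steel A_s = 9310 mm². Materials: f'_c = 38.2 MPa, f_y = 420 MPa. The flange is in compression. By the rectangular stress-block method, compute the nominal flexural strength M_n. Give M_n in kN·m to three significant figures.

Tension: T = A_s f_y = 9310 × 420 = 3910200 N.
Try a within the flange: a = T/(0.85 f'_c b_f) = 3910200/(0.85 × 38.2 × 1080) = 111.50 mm.
a = 111.50 > h_f = 85 mm: the block extends into the web. Split into flange-overhang and web parts.
C_f = 0.85 f'_c (b_f − b_w) h_f = 0.85 × 38.2 × (1080 − 395) × 85 = 1890566 N.
Remaining web compression depth: a_w = (T − C_f)/(0.85 f'_c b_w) = (3910200 − 1890566)/(0.85 × 38.2 × 395) = 157.47 mm.
M_n = C_f(d − h_f/2) + (T − C_f)(d − a_w/2) = 1890566 × (645 − 42.5) + 2019634 × (645 − 78.735) = 1139.07 + 1143.65 = 2282.72 × 10⁶ N·mm.
M_n = 2282.72 kN·m.

M_n ≈ 2280 kN·m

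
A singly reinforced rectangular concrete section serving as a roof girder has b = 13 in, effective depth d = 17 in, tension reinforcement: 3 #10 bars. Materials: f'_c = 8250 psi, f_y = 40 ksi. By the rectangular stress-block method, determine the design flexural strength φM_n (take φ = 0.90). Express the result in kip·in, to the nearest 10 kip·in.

φM_n ≈ 2220 kip·in

A_s = 3 × 1.27 = 3.81 in².
T = A_s f_y = 3.81 × 40 = 152.4 kips.
a = T/(0.85 f'_c b) = 152.4/(0.85 × 8.25 × 13) = 1.672 in.
M_n = T(d − a/2) = 152.4 × (17 − 0.836) = 2463.4 kip·in.
φM_n = 0.90 × 2463.4 = 2217.1 kip·in.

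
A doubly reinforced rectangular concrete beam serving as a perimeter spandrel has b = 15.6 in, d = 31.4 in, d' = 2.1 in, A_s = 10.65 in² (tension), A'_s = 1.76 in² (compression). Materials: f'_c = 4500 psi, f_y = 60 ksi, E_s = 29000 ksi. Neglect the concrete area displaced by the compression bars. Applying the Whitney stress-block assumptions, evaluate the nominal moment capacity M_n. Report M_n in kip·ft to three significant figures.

Assume both steels yield.
a = (A_s − A'_s) f_y/(0.85 f'_c b) = (10.65 − 1.76) × 60/(0.85 × 4.5 × 15.6) = 8.939 in.
c = a/β₁ = 8.939/0.825 = 10.835 in; ε'_s = 0.003(c − d')/c = 0.0024 ≥ ε_y = 0.0021, so the compression steel yields.
M_n = (A_s − A'_s) f_y (d − a/2) + A'_s f_y (d − d') = 533.4 × (31.4 − 4.4695) + 105.6 × (31.4 − 2.1) = 14364.7 + 3094.1 = 17458.8 kip·in = 17458.8/12 = 1454.90 kip·ft.

M_n ≈ 1450 kip·ft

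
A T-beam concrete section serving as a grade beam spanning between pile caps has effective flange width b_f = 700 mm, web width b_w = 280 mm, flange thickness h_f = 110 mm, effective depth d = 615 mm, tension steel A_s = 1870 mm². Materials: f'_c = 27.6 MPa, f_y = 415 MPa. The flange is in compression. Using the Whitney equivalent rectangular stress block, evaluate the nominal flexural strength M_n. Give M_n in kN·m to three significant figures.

M_n ≈ 459 kN·m

Tension: T = A_s f_y = 1870 × 415 = 776050 N.
Try a within the flange: a = T/(0.85 f'_c b_f) = 776050/(0.85 × 27.6 × 700) = 47.26 mm.
Since a = 47.26 ≤ h_f = 110 mm, the stress block lies entirely in the flange; analyse as a rectangular beam of width b_f.
M_n = T(d − a/2) = 776050 × (615 − 23.63) = 458.93 × 10⁶ N·mm.
M_n = 458.93 kN·m.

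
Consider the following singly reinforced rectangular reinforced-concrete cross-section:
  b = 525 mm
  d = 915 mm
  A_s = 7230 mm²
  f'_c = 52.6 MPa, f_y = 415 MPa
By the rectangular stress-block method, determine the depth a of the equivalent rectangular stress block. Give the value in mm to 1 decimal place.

T = A_s f_y = 7230 × 415 = 3000450 N = 3000.45 kN.
Setting C = 0.85 f'_c a b equal to T: a = 3000450/(0.85 × 52.6 × 525) = 127.8 mm.

a ≈ 127.8 mm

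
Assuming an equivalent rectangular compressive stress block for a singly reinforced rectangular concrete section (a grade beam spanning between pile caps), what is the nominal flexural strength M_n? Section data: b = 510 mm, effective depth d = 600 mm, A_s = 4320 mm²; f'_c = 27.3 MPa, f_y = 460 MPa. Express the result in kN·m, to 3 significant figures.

T = A_s f_y = 4320 × 460 = 1987200 N = 1987.2 kN.
From C = T: a = T/(0.85 f'_c b) = 1987200/(0.85 × 27.3 × 510) = 167.92 mm.
M_n = T(d − a/2) = 1987.2 kN × (600 − 83.96) mm = 1025.47 kN·m.

M_n ≈ 1030 kN·m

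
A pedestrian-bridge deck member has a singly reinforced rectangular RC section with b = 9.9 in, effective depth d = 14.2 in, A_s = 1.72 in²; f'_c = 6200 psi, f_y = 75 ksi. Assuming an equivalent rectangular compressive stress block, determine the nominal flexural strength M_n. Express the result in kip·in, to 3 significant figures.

M_n ≈ 1670 kip·in

T = A_s f_y = 1.72 × 75 = 129 kips.
a = T/(0.85 f'_c b) = 129/(0.85 × 6.2 × 9.9) = 2.473 in.
M_n = T(d − a/2) = 129 × (14.2 − 1.2365) = 1672.3 kip·in.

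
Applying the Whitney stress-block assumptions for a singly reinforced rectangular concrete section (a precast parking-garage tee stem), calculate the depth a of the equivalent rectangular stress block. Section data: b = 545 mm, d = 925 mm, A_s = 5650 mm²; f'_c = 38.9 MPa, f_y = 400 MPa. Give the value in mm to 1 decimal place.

a ≈ 125.4 mm

T = A_s f_y = 5650 × 400 = 2260000 N = 2260 kN.
Setting C = 0.85 f'_c a b equal to T: a = 2260000/(0.85 × 38.9 × 545) = 125.4 mm.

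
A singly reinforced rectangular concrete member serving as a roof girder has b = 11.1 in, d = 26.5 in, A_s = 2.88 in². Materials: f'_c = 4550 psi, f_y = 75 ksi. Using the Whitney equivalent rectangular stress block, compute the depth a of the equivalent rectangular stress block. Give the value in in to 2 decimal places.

a ≈ 5.03 in

T = A_s f_y = 2.88 × 75 = 216 kips.
a = T/(0.85 f'_c b) = 216/(0.85 × 4.55 × 11.1) = 5.03 in.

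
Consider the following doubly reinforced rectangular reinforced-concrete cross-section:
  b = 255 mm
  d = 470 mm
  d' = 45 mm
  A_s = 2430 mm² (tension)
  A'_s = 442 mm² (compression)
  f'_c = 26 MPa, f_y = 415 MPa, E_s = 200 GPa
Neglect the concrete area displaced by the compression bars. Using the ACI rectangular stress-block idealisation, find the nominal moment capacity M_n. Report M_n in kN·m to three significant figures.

M_n ≈ 405 kN·m

Assume both tension and compression steel yield.
Net tension couple steel: A_s − A'_s = 1988 mm².
a = (A_s − A'_s) f_y / (0.85 f'_c b) = 825020/(0.85 × 26 × 255) = 146.40 mm.
c = a/β₁ = 146.40/0.85 = 172.24 mm; ε'_s = 0.003(c − d')/c = 0.0022 ≥ f_y/E_s = 0.0021, so compression steel does yield.
M_n = (A_s − A'_s) f_y (d − a/2) + A'_s f_y (d − d') = [825020 × (470 − 73.2) + 183430 × (470 − 45)] × 10⁻⁶ = 327.37 + 77.96 = 405.33 kN·m.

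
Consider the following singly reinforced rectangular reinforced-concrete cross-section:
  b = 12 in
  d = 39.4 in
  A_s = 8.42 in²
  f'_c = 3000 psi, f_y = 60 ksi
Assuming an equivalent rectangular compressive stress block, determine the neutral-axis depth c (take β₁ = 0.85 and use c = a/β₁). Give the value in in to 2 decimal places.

c ≈ 19.42 in

T = A_s f_y = 8.42 × 60 = 505.2 kips.
a = T/(0.85 f'_c b) = 505.2/(0.85 × 3 × 12) = 16.5098 in.
With β₁ = 0.85, c = a/β₁ = 16.5098/0.85 = 19.42 in.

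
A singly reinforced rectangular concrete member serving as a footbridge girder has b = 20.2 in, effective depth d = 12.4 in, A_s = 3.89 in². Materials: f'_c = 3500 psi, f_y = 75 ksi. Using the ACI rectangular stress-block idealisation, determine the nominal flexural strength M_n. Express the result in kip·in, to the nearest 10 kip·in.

T = A_s f_y = 3.89 × 75 = 291.75 kips.
a = T/(0.85 f'_c b) = 291.75/(0.85 × 3.5 × 20.2) = 4.855 in.
M_n = T(d − a/2) = 291.75 × (12.4 − 2.4275) = 2909.5 kip·in.

M_n ≈ 2910 kip·in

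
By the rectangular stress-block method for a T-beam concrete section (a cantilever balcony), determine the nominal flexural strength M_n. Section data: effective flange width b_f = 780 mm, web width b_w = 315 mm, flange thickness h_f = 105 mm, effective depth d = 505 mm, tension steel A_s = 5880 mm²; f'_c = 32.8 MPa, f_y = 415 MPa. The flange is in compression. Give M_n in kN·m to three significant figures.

Tension: T = A_s f_y = 5880 × 415 = 2440200 N.
Try a within the flange: a = T/(0.85 f'_c b_f) = 2440200/(0.85 × 32.8 × 780) = 112.21 mm.
a = 112.21 > h_f = 105 mm: the block extends into the web. Split into flange-overhang and web parts.
C_f = 0.85 f'_c (b_f − b_w) h_f = 0.85 × 32.8 × (780 − 315) × 105 = 1361241 N.
Remaining web compression depth: a_w = (T − C_f)/(0.85 f'_c b_w) = (2440200 − 1361241)/(0.85 × 32.8 × 315) = 122.86 mm.
M_n = C_f(d − h_f/2) + (T − C_f)(d − a_w/2) = 1361241 × (505 − 52.5) + 1078959 × (505 − 61.43) = 615.96 + 478.59 = 1094.55 × 10⁶ N·mm.
M_n = 1094.55 kN·m.

M_n ≈ 1090 kN·m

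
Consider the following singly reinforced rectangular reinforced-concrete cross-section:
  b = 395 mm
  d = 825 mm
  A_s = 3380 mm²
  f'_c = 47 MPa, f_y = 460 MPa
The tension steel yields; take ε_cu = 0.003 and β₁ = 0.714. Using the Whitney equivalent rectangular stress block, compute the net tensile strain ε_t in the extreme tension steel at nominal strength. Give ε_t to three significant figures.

ε_t ≈ 0.0149

a = A_s f_y/(0.85 f'_c b) = 98.53 mm.
β₁ = 0.714, so c = a/β₁ = 98.53/0.714 = 138.00 mm.
From the linear strain diagram with ε_cu = 0.003: ε_t = 0.003 (d − c)/c = 0.003 × (825 − 138.00)/138.00 = 0.0149.
Since ε_t ≥ 0.005, the section is tension-controlled.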